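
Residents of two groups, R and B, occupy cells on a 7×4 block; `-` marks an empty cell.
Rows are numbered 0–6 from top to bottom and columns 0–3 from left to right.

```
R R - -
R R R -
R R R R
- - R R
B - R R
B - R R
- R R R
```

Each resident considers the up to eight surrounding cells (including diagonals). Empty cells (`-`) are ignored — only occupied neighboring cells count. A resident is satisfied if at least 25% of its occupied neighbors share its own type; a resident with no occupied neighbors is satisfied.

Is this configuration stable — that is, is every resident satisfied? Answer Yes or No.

Row 0: (0,0)R 3/3 ✓ · (0,1)R 4/4 ✓
Row 1: (1,0)R 5/5 ✓ · (1,1)R 7/7 ✓ · (1,2)R 5/5 ✓
Row 2: (2,0)R 3/3 ✓ · (2,1)R 6/6 ✓ · (2,2)R 6/6 ✓ · (2,3)R 4/4 ✓
Row 3: (3,2)R 6/6 ✓ · (3,3)R 5/5 ✓
Row 4: (4,0)B 1/1 ✓ · (4,2)R 5/5 ✓ · (4,3)R 5/5 ✓
Row 5: (5,0)B 1/2 ✓ · (5,2)R 6/6 ✓ · (5,3)R 5/5 ✓
Row 6: (6,1)R 2/3 ✓ · (6,2)R 4/4 ✓ · (6,3)R 3/3 ✓
All meet the threshold, so the configuration is stable.

Yes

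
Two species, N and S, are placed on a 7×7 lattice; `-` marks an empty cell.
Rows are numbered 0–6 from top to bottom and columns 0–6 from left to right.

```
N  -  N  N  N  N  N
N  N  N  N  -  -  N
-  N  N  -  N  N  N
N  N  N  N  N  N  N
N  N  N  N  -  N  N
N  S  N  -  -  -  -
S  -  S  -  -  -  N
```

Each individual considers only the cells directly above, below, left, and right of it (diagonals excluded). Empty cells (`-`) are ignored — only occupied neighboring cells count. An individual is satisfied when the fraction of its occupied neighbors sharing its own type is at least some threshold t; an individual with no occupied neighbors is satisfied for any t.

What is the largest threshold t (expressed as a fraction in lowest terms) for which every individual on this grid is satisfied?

0/1

(0,0)N 1/1
(0,2)N 2/2
(0,3)N 3/3
(0,4)N 2/2
(0,5)N 2/2
(0,6)N 2/2
(1,0)N 2/2
(1,1)N 3/3
(1,2)N 4/4
(1,3)N 2/2
(1,6)N 2/2
(2,1)N 3/3
(2,2)N 3/3
(2,4)N 2/2
(2,5)N 3/3
(2,6)N 3/3
(3,0)N 2/2
(3,1)N 4/4
(3,2)N 4/4
(3,3)N 3/3
(3,4)N 3/3
(3,5)N 4/4
(3,6)N 3/3
(4,0)N 3/3
(4,1)N 3/4
(4,2)N 4/4
(4,3)N 2/2
(4,5)N 2/2
(4,6)N 2/2
(5,0)N 1/3
(5,1)S 0/3
(5,2)N 1/3
(6,0)S 0/1
(6,2)S 0/1
(6,6)N — no occupied neighbors
The smallest same-type fraction is 0/3 at (5,1), which reduces to 0/1. Any threshold above that leaves this individual unsatisfied.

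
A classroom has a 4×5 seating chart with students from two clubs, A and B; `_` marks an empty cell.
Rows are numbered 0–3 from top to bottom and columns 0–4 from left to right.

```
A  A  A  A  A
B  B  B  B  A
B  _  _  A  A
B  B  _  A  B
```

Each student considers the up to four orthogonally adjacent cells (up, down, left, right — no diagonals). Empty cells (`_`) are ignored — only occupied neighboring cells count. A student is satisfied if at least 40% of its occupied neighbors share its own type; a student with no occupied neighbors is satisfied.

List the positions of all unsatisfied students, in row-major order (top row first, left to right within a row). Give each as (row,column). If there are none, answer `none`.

Row 0: (0,0)A 1/2 satisfied · (0,1)A 2/3 satisfied · (0,2)A 2/3 satisfied · (0,3)A 2/3 satisfied · (0,4)A 2/2 satisfied
Row 1: (1,0)B 2/3 satisfied · (1,1)B 2/3 satisfied · (1,2)B 2/3 satisfied · (1,3)B 1/4 not · (1,4)A 2/3 satisfied
Row 2: (2,0)B 2/2 satisfied · (2,3)A 2/3 satisfied · (2,4)A 2/3 satisfied
Row 3: (3,0)B 2/2 satisfied · (3,1)B 1/1 satisfied · (3,3)A 1/2 satisfied · (3,4)B 0/2 not

(1,3), (3,4)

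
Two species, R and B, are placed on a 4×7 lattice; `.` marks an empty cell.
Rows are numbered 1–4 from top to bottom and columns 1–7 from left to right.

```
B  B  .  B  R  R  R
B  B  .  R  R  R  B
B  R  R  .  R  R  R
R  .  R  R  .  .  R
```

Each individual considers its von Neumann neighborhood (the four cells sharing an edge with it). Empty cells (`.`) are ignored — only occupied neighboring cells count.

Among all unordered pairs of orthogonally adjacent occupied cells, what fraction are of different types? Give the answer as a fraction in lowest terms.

Scan each occupied cell's neighbors to the right and below so each pair is counted once.
From row 1: 3 unlike of 10 pairs (running 3/10).
From row 2: 3 unlike of 9 pairs (running 6/19).
From row 3: 2 unlike of 7 pairs (running 8/26).
From row 4: 0 unlike of 1 pairs (running 8/27).
Total adjacent occupied pairs: 27; unlike-type pairs: 8.
8/27 is already in lowest terms.

8/27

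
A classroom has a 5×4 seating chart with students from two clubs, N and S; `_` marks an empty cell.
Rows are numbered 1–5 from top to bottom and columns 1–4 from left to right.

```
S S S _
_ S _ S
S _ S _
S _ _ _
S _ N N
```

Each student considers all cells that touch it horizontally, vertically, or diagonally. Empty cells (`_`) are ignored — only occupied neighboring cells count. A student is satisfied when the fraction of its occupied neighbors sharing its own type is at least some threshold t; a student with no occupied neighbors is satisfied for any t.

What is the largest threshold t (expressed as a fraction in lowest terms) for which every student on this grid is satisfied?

(1,1)S 2/2
(1,2)S 3/3
(1,3)S 3/3
(2,2)S 5/5
(2,4)S 2/2
(3,1)S 2/2
(3,3)S 2/2
(4,1)S 2/2
(5,1)S 1/1
(5,3)N 1/1
(5,4)N 1/1
The smallest same-type fraction is 2/2 at (1,1), which reduces to 1/1. Any threshold above that leaves this student unsatisfied.

1/1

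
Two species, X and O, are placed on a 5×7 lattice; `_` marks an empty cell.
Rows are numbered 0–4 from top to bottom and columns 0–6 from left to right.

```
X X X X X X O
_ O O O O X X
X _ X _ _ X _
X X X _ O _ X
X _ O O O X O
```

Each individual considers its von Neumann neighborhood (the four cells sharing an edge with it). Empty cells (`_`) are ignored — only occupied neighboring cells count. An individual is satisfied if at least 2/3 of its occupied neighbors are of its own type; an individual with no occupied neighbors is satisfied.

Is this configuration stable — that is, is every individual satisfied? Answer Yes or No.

(0,0)X 1/1 ok
(0,1)X 2/3 ok
(0,2)X 2/3 ok
(0,3)X 2/3 ok
(0,4)X 2/3 ok
(0,5)X 2/3 ok
(0,6)O 0/2 unhappy
(1,1)O 1/2 unhappy
(1,2)O 2/4 unhappy
(1,3)O 2/3 ok
(1,4)O 1/3 unhappy
(1,5)X 3/4 ok
(1,6)X 1/2 unhappy
(2,0)X 1/1 ok
(2,2)X 1/2 unhappy
(2,5)X 1/1 ok
(3,0)X 3/3 ok
(3,1)X 2/2 ok
(3,2)X 2/3 ok
(3,4)O 1/1 ok
(3,6)X 0/1 unhappy
(4,0)X 1/1 ok
(4,2)O 1/2 unhappy
(4,3)O 2/2 ok
(4,4)O 2/3 ok
(4,5)X 0/2 unhappy
(4,6)O 0/2 unhappy
For instance (0,6) has only 0/2 same-type neighbors, below 2/3.

No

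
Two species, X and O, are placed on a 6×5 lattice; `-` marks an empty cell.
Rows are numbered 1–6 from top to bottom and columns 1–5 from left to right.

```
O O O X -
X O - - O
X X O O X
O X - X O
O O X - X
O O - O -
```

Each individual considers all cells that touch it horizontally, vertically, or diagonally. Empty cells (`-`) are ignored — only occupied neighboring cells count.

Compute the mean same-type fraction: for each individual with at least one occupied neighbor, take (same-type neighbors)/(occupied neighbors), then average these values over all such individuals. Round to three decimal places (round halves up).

(1,1)O 2/3
(1,2)O 3/4
(1,3)O 2/3
(1,4)X 0/2
(2,1)X 2/5
(2,2)O 4/7
(2,5)O 1/3
(3,1)X 3/5
(3,2)X 3/6
(3,3)O 2/5
(3,4)O 3/5
(3,5)X 1/4
(4,1)O 2/5
(4,2)X 3/7
(4,4)X 3/6
(4,5)O 1/4
(5,1)O 4/5
(5,2)O 4/6
(5,3)X 2/5
(5,5)X 1/3
(6,1)O 3/3
(6,2)O 3/4
(6,4)O 0/2
Sum over 23 individuals: 2/3 + 3/4 + 2/3 + 0/2 + 2/5 + 4/7 + 1/3 + 3/5 + 3/6 + 2/5 + 3/5 + 1/4 + 2/5 + 3/7 + 3/6 + 1/4 + 4/5 + 4/6 + 2/5 + 1/3 + 3/3 + 3/4 + 0/2 = 169/15; mean = 169/15 ÷ 23 = 169/345 = 0.489855… → 0.490.

0.490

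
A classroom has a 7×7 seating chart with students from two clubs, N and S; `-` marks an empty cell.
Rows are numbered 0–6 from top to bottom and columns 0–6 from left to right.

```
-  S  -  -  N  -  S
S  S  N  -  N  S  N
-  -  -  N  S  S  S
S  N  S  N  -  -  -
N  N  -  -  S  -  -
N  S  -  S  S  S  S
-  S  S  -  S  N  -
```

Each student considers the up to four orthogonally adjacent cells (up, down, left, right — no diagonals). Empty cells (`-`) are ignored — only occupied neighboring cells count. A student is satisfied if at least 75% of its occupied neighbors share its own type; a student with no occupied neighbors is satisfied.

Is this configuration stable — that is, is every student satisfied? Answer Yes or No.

No

Row 0: (0,1)S 1/1 ✓ · (0,4)N 1/1 ✓ · (0,6)S 0/1 ✗
Row 1: (1,0)S 1/1 ✓ · (1,1)S 2/3 ✗ · (1,2)N 0/1 ✗ · (1,4)N 1/3 ✗ · (1,5)S 1/3 ✗ · (1,6)N 0/3 ✗
Row 2: (2,3)N 1/2 ✗ · (2,4)S 1/3 ✗ · (2,5)S 3/3 ✓ · (2,6)S 1/2 ✗
Row 3: (3,0)S 0/2 ✗ · (3,1)N 1/3 ✗ · (3,2)S 0/2 ✗ · (3,3)N 1/2 ✗
Row 4: (4,0)N 2/3 ✗ · (4,1)N 2/3 ✗ · (4,4)S 1/1 ✓
Row 5: (5,0)N 1/2 ✗ · (5,1)S 1/3 ✗ · (5,3)S 1/1 ✓ · (5,4)S 4/4 ✓ · (5,5)S 2/3 ✗ · (5,6)S 1/1 ✓
Row 6: (6,1)S 2/2 ✓ · (6,2)S 1/1 ✓ · (6,4)S 1/2 ✗ · (6,5)N 0/2 ✗
For instance (0,6) has only 0/1 same-type neighbors, below 3/4.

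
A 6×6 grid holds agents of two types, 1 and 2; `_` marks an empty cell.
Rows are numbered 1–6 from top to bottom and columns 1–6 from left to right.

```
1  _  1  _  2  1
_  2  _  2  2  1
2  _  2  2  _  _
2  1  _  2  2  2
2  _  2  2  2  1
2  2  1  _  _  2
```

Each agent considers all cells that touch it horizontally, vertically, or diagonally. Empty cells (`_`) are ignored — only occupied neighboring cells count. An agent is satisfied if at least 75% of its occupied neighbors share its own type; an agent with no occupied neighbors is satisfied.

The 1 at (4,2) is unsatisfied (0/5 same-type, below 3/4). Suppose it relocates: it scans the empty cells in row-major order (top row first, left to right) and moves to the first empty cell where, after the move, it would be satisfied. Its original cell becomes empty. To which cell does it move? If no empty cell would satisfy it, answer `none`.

Vacating (4,2). Empty cells in order:
  (1,2): 2/3 same-type → still unsatisfied.
  (1,4): 1/4 same-type → still unsatisfied.
  (2,1): 1/3 same-type → still unsatisfied.
  (2,3): 1/5 same-type → still unsatisfied.
  (3,2): 0/4 same-type → still unsatisfied.
  (3,5): 1/7 same-type → still unsatisfied.
  (3,6): 1/4 same-type → still unsatisfied.
  (4,3): 0/5 same-type → still unsatisfied.
  (5,2): 1/6 same-type → still unsatisfied.
  (6,4): 1/4 same-type → still unsatisfied.
  (6,5): 1/4 same-type → still unsatisfied.

none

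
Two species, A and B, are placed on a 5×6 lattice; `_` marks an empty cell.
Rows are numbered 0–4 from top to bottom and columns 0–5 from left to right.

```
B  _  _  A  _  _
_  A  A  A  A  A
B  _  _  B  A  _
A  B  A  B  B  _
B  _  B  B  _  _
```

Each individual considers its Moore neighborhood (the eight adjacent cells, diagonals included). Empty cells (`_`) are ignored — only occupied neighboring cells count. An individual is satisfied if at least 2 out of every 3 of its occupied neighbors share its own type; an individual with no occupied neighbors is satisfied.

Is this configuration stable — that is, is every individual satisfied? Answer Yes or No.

(0,0)B 0/1 ✗
(0,3)A 3/3 ✓
(1,1)A 1/3 ✗
(1,2)A 3/4 ✓
(1,3)A 4/5 ✓
(1,4)A 4/5 ✓
(1,5)A 2/2 ✓
(2,0)B 1/3 ✗
(2,3)B 2/7 ✗
(2,4)A 3/6 ✗
(3,0)A 0/3 ✗
(3,1)B 3/5 ✗
(3,2)A 0/5 ✗
(3,3)B 4/6 ✓
(3,4)B 3/4 ✓
(4,0)B 1/2 ✗
(4,2)B 3/4 ✓
(4,3)B 3/4 ✓
For instance (0,0) has only 0/1 same-type neighbors, below 2/3.

No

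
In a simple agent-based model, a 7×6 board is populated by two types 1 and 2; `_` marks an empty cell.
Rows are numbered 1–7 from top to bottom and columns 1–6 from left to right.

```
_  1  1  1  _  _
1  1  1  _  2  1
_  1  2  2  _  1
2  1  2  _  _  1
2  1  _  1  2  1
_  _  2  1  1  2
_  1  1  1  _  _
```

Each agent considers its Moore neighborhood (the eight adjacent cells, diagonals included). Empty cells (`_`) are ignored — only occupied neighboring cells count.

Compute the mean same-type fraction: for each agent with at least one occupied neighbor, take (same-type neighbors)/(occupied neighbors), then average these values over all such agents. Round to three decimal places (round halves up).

0.541

(1,2)1 4/4
(1,3)1 4/4
(1,4)1 2/3
(2,1)1 3/3
(2,2)1 5/6
(2,3)1 5/7
(2,5)2 1/4
(2,6)1 1/2
(3,2)1 4/7
(3,3)2 2/6
(3,4)2 3/4
(3,6)1 2/3
(4,1)2 1/4
(4,2)1 2/6
(4,3)2 2/6
(4,6)1 2/3
(5,1)2 1/3
(5,2)1 1/5
(5,4)1 2/5
(5,5)2 1/6
(5,6)1 2/4
(6,3)2 0/6
(6,4)1 4/6
(6,5)1 4/6
(6,6)2 1/3
(7,2)1 1/2
(7,3)1 3/4
(7,4)1 3/4
Sum over 28 agents: 4/4 + 4/4 + 2/3 + 3/3 + 5/6 + 5/7 + 1/4 + 1/2 + 4/7 + 2/6 + 3/4 + 2/3 + 1/4 + 2/6 + 2/6 + 2/3 + 1/3 + 1/5 + 2/5 + 1/6 + 2/4 + 0/6 + 4/6 + 4/6 + 1/3 + 1/2 + 3/4 + 3/4 = 2119/140; mean = 2119/140 ÷ 28 = 2119/3920 = 0.540561… → 0.541.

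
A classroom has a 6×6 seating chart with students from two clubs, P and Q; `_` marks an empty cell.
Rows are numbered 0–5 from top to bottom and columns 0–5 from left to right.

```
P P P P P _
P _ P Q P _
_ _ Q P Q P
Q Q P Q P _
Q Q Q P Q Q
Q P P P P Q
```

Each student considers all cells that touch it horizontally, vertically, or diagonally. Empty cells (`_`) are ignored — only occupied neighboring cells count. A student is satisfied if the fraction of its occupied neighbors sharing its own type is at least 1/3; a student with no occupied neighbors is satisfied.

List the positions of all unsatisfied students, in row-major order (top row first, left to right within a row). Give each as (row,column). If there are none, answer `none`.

(0,0)P 2/2 satisfied
(0,1)P 4/4 satisfied
(0,2)P 3/4 satisfied
(0,3)P 4/5 satisfied
(0,4)P 2/3 satisfied
(1,0)P 2/2 satisfied
(1,2)P 4/6 satisfied
(1,3)Q 2/8 not
(1,4)P 4/6 satisfied
(2,2)Q 3/6 satisfied
(2,3)P 4/8 satisfied
(2,4)Q 2/6 satisfied
(2,5)P 2/3 satisfied
(3,0)Q 3/3 satisfied
(3,1)Q 5/6 satisfied
(3,2)P 2/7 not
(3,3)Q 4/8 satisfied
(3,4)P 3/7 satisfied
(4,0)Q 4/5 satisfied
(4,1)Q 5/8 satisfied
(4,2)Q 3/8 satisfied
(4,3)P 5/8 satisfied
(4,4)Q 3/7 satisfied
(4,5)Q 2/4 satisfied
(5,0)Q 2/3 satisfied
(5,1)P 1/5 not
(5,2)P 3/5 satisfied
(5,3)P 3/5 satisfied
(5,4)P 2/5 satisfied
(5,5)Q 2/3 satisfied

(1,3), (3,2), (5,1)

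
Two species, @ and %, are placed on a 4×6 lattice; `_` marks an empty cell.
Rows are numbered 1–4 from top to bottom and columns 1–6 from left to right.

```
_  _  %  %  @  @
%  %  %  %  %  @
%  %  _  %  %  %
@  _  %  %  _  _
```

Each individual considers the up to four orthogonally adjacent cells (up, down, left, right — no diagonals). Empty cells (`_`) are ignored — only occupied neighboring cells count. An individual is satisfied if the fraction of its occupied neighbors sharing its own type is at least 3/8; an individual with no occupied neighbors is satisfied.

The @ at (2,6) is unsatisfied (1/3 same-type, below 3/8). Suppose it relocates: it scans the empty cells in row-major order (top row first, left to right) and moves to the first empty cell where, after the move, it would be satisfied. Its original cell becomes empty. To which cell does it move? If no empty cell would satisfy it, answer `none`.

Vacating (2,6). Empty cells in order:
  (1,1): 0/1 same-type → still unsatisfied.
  (1,2): 0/2 same-type → still unsatisfied.
  (3,3): 0/4 same-type → still unsatisfied.
  (4,2): 1/3 same-type → still unsatisfied.
  (4,5): 0/2 same-type → still unsatisfied.
  (4,6): 0/1 same-type → still unsatisfied.

none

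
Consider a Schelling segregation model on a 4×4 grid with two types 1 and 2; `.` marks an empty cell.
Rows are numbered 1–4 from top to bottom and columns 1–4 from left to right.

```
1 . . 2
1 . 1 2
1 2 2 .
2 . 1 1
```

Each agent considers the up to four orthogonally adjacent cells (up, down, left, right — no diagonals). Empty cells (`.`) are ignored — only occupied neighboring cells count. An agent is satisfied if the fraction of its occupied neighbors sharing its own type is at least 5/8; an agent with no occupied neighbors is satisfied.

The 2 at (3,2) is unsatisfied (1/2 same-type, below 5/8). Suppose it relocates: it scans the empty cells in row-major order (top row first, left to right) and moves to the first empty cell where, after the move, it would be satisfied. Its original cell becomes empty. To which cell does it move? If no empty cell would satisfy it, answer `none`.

Vacating (3,2). Empty cells in order:
  (1,2): 0/1 same-type → still unsatisfied.
  (1,3): 1/2 same-type → still unsatisfied.
  (2,2): 0/2 same-type → still unsatisfied.
  (3,4): 2/3 same-type → satisfied — stop here.

(3,4)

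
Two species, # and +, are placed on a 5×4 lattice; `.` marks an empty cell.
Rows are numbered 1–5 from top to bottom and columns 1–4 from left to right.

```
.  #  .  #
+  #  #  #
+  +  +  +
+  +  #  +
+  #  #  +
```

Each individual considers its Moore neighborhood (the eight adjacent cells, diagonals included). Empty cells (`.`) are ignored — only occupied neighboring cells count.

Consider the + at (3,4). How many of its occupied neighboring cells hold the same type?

Occupied neighbors of (3,4): (2,3)=#, (2,4)=#, (3,3)=+, (4,3)=#, (4,4)=+.
Same type (+): 2 of 5.

2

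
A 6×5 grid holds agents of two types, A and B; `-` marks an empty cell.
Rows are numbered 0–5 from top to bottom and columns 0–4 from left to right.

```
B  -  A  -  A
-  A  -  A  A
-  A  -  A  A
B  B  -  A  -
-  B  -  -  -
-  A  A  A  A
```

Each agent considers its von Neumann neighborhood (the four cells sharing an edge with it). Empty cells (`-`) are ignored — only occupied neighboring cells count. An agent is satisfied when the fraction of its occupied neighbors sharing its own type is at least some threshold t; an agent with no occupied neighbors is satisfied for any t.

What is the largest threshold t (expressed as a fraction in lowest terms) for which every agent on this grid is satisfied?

1/2

(0,0)B — no occupied neighbors
(0,2)A — no occupied neighbors
(0,4)A 1/1
(1,1)A 1/1
(1,3)A 2/2
(1,4)A 3/3
(2,1)A 1/2
(2,3)A 3/3
(2,4)A 2/2
(3,0)B 1/1
(3,1)B 2/3
(3,3)A 1/1
(4,1)B 1/2
(5,1)A 1/2
(5,2)A 2/2
(5,3)A 2/2
(5,4)A 1/1
The smallest same-type fraction is 1/2 at (2,1), which reduces to 1/2. Any threshold above that leaves this agent unsatisfied.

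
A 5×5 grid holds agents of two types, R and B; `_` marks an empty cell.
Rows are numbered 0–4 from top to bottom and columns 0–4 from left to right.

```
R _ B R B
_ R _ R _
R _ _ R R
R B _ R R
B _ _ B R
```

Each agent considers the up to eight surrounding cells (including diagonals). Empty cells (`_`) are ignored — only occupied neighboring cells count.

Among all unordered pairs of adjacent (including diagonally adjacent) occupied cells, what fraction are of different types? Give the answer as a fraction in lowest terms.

11/26

Scan each occupied cell's neighbors to the right and below (and the two forward diagonals) so each pair is counted once.
Row 0: R(0,0)–R(1,1)= B(0,2)–R(0,3)≠ B(0,2)–R(1,3)≠ B(0,2)–R(1,1)≠ R(0,3)–B(0,4)≠ R(0,3)–R(1,3)= B(0,4)–R(1,3)≠  → 5/7 unlike.
Row 1: R(1,1)–R(2,0)= R(1,3)–R(2,3)= R(1,3)–R(2,4)=  → 0/3 unlike.
Row 2: R(2,0)–R(3,0)= R(2,0)–B(3,1)≠ R(2,3)–R(2,4)= R(2,3)–R(3,3)= R(2,3)–R(3,4)= R(2,4)–R(3,4)= R(2,4)–R(3,3)=  → 1/7 unlike.
Row 3: R(3,0)–B(3,1)≠ R(3,0)–B(4,0)≠ B(3,1)–B(4,0)= R(3,3)–R(3,4)= R(3,3)–B(4,3)≠ R(3,3)–R(4,4)= R(3,4)–R(4,4)= R(3,4)–B(4,3)≠  → 4/8 unlike.
Row 4: B(4,3)–R(4,4)≠  → 1/1 unlike.
Total adjacent occupied pairs: 26; unlike-type pairs: 11.
11/26 is already in lowest terms.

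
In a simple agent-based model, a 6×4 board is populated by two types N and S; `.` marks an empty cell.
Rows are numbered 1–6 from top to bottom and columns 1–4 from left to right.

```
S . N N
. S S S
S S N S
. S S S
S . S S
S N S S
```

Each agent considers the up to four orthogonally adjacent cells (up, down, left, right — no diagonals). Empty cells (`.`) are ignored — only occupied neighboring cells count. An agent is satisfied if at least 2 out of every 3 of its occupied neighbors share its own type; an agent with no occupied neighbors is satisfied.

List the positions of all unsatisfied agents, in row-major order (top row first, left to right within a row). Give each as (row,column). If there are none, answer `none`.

(1,3), (1,4), (2,3), (3,3), (6,1), (6,2)

(1,1)S 0/0 ok
(1,3)N 1/2 unhappy
(1,4)N 1/2 unhappy
(2,2)S 2/2 ok
(2,3)S 2/4 unhappy
(2,4)S 2/3 ok
(3,1)S 1/1 ok
(3,2)S 3/4 ok
(3,3)N 0/4 unhappy
(3,4)S 2/3 ok
(4,2)S 2/2 ok
(4,3)S 3/4 ok
(4,4)S 3/3 ok
(5,1)S 1/1 ok
(5,3)S 3/3 ok
(5,4)S 3/3 ok
(6,1)S 1/2 unhappy
(6,2)N 0/2 unhappy
(6,3)S 2/3 ok
(6,4)S 2/2 ok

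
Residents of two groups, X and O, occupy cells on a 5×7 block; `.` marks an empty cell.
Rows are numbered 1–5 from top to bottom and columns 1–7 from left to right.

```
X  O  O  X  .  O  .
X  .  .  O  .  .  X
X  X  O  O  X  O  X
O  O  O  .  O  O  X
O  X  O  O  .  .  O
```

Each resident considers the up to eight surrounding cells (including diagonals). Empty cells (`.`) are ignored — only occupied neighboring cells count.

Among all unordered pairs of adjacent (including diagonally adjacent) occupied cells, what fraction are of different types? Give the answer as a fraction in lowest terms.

Scan each occupied cell's neighbors to the right and below (and the two forward diagonals) so each pair is counted once.
From row 1: 5 unlike of 8 pairs (running 5/8).
From row 2: 2 unlike of 7 pairs (running 7/15).
From row 3: 13 unlike of 22 pairs (running 20/37).
From row 4: 5 unlike of 15 pairs (running 25/52).
From row 5: 2 unlike of 3 pairs (running 27/55).
Total adjacent occupied pairs: 55; unlike-type pairs: 27.
27/55 is already in lowest terms.

27/55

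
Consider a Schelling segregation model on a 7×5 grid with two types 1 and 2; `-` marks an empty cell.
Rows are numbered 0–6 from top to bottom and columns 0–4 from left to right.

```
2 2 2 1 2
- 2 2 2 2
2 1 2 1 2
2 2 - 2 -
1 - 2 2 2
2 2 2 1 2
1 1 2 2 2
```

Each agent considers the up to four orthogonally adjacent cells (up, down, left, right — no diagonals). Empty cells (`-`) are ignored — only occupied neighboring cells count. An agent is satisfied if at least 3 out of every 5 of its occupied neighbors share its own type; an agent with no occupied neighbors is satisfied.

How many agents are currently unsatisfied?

(0,0)2 1/1 ✓
(0,1)2 3/3 ✓
(0,2)2 2/3 ✓
(0,3)1 0/3 ✗
(0,4)2 1/2 ✗
(1,1)2 2/3 ✓
(1,2)2 4/4 ✓
(1,3)2 2/4 ✗
(1,4)2 3/3 ✓
(2,0)2 1/2 ✗
(2,1)1 0/4 ✗
(2,2)2 1/3 ✗
(2,3)1 0/4 ✗
(2,4)2 1/2 ✗
(3,0)2 2/3 ✓
(3,1)2 1/2 ✗
(3,3)2 1/2 ✗
(4,0)1 0/2 ✗
(4,2)2 2/2 ✓
(4,3)2 3/4 ✓
(4,4)2 2/2 ✓
(5,0)2 1/3 ✗
(5,1)2 2/3 ✓
(5,2)2 3/4 ✓
(5,3)1 0/4 ✗
(5,4)2 2/3 ✓
(6,0)1 1/2 ✗
(6,1)1 1/3 ✗
(6,2)2 2/3 ✓
(6,3)2 2/3 ✓
(6,4)2 2/2 ✓
Unsatisfied: (0,3), (0,4), (1,3), (2,0), (2,1), (2,2), (2,3), (2,4), (3,1), (3,3), (4,0), (5,0), (5,3), (6,0), (6,1) — 15 in total.

15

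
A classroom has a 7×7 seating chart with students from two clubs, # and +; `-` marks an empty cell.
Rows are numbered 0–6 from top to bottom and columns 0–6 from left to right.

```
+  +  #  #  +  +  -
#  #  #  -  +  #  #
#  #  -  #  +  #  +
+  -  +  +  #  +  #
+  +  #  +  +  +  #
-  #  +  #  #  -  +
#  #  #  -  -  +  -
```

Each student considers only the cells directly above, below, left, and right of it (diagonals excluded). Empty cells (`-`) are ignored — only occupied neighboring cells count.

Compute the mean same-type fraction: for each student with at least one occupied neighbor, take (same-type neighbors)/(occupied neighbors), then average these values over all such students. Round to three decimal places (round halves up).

0.474

(0,0)+ 1/2
(0,1)+ 1/3
(0,2)# 2/3
(0,3)# 1/2
(0,4)+ 2/3
(0,5)+ 1/2
(1,0)# 2/3
(1,1)# 3/4
(1,2)# 2/2
(1,4)+ 2/3
(1,5)# 2/4
(1,6)# 1/2
(2,0)# 2/3
(2,1)# 2/2
(2,3)# 0/2
(2,4)+ 1/4
(2,5)# 1/4
(2,6)+ 0/3
(3,0)+ 1/2
(3,2)+ 1/2
(3,3)+ 2/4
(3,4)# 0/4
(3,5)+ 1/4
(3,6)# 1/3
(4,0)+ 2/2
(4,1)+ 1/3
(4,2)# 0/4
(4,3)+ 2/4
(4,4)+ 2/4
(4,5)+ 2/3
(4,6)# 1/3
(5,1)# 1/3
(5,2)+ 0/4
(5,3)# 1/3
(5,4)# 1/2
(5,6)+ 0/1
(6,0)# 1/1
(6,1)# 3/3
(6,2)# 1/2
(6,5)+ — no occupied neighbors
Sum over 39 students: 1/2 + 1/3 + 2/3 + 1/2 + 2/3 + 1/2 + 2/3 + 3/4 + 2/2 + 2/3 + 2/4 + 1/2 + 2/3 + 2/2 + 0/2 + 1/4 + 1/4 + 0/3 + 1/2 + 1/2 + 2/4 + 0/4 + 1/4 + 1/3 + 2/2 + 1/3 + 0/4 + 2/4 + 2/4 + 2/3 + 1/3 + 1/3 + 0/4 + 1/3 + 1/2 + 0/1 + 1/1 + 3/3 + 1/2 = 37/2; mean = 37/2 ÷ 39 = 37/78 = 0.474358… → 0.474.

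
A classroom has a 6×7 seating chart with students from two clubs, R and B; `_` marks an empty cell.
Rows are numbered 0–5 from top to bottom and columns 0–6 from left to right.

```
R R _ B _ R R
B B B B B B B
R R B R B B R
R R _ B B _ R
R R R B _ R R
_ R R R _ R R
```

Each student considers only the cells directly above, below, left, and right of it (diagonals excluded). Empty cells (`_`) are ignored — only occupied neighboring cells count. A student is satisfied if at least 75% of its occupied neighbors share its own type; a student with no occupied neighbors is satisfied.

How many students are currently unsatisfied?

Row 0: (0,0)R 1/2 not · (0,1)R 1/2 not · (0,3)B 1/1 satisfied · (0,5)R 1/2 not · (0,6)R 1/2 not
Row 1: (1,0)B 1/3 not · (1,1)B 2/4 not · (1,2)B 3/3 satisfied · (1,3)B 3/4 satisfied · (1,4)B 3/3 satisfied · (1,5)B 3/4 satisfied · (1,6)B 1/3 not
Row 2: (2,0)R 2/3 not · (2,1)R 2/4 not · (2,2)B 1/3 not · (2,3)R 0/4 not · (2,4)B 3/4 satisfied · (2,5)B 2/3 not · (2,6)R 1/3 not
Row 3: (3,0)R 3/3 satisfied · (3,1)R 3/3 satisfied · (3,3)B 2/3 not · (3,4)B 2/2 satisfied · (3,6)R 2/2 satisfied
Row 4: (4,0)R 2/2 satisfied · (4,1)R 4/4 satisfied · (4,2)R 2/3 not · (4,3)B 1/3 not · (4,5)R 2/2 satisfied · (4,6)R 3/3 satisfied
Row 5: (5,1)R 2/2 satisfied · (5,2)R 3/3 satisfied · (5,3)R 1/2 not · (5,5)R 2/2 satisfied · (5,6)R 2/2 satisfied
Unsatisfied: (0,0), (0,1), (0,5), (0,6), (1,0), (1,1), (1,6), (2,0), (2,1), (2,2), (2,3), (2,5), (2,6), (3,3), (4,2), (4,3), (5,3) — 17 in total.

17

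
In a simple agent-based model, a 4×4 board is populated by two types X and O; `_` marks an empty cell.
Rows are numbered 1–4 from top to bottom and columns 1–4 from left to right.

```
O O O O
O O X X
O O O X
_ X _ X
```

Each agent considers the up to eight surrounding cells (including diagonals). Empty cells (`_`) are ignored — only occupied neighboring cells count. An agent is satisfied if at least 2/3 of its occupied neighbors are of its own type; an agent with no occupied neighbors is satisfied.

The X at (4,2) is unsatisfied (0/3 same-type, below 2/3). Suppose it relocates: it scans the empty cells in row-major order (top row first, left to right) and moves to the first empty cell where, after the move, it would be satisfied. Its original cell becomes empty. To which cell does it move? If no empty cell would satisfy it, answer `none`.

none

Vacating (4,2). Empty cells in order:
  (4,1): 0/2 same-type → still unsatisfied.
  (4,3): 2/4 same-type → still unsatisfied.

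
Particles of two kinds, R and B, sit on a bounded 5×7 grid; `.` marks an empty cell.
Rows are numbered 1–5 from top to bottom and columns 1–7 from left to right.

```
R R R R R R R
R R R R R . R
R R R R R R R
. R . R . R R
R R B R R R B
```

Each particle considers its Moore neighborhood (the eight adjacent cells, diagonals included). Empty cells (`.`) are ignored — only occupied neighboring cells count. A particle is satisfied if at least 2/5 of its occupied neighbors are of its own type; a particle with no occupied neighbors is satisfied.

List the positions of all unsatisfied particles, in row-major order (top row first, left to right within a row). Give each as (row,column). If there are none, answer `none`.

(5,3), (5,7)

(1,1)R 3/3 satisfied
(1,2)R 5/5 satisfied
(1,3)R 5/5 satisfied
(1,4)R 5/5 satisfied
(1,5)R 4/4 satisfied
(1,6)R 4/4 satisfied
(1,7)R 2/2 satisfied
(2,1)R 5/5 satisfied
(2,2)R 8/8 satisfied
(2,3)R 8/8 satisfied
(2,4)R 8/8 satisfied
(2,5)R 7/7 satisfied
(2,7)R 4/4 satisfied
(3,1)R 4/4 satisfied
(3,2)R 6/6 satisfied
(3,3)R 7/7 satisfied
(3,4)R 6/6 satisfied
(3,5)R 6/6 satisfied
(3,6)R 6/6 satisfied
(3,7)R 4/4 satisfied
(4,2)R 5/6 satisfied
(4,4)R 5/6 satisfied
(4,6)R 6/7 satisfied
(4,7)R 4/5 satisfied
(5,1)R 2/2 satisfied
(5,2)R 2/3 satisfied
(5,3)B 0/4 not
(5,4)R 2/3 satisfied
(5,5)R 4/4 satisfied
(5,6)R 3/4 satisfied
(5,7)B 0/3 not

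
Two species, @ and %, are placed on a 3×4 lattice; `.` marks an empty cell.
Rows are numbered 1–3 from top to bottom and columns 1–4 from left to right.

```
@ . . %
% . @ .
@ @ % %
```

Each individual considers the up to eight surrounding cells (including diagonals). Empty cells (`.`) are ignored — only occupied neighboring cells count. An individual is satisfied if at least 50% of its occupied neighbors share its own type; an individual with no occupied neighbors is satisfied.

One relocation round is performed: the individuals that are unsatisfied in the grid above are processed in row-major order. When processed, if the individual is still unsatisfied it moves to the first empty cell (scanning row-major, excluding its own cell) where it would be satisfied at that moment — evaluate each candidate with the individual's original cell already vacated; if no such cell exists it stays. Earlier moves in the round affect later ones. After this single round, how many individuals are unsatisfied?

Initially unsatisfied (in order): (1,1), (1,4), (2,1), (2,3), (3,3).
  (1,1) → (1,2).
  (1,4) → (1,1).
  (2,1) → (2,4).
  (2,3) → (1,3).
  (3,3): now satisfied by earlier moves; stays.
Resulting grid:
% @ @ .
. . . %
@ @ % %
Unsatisfied now: (1,1).

1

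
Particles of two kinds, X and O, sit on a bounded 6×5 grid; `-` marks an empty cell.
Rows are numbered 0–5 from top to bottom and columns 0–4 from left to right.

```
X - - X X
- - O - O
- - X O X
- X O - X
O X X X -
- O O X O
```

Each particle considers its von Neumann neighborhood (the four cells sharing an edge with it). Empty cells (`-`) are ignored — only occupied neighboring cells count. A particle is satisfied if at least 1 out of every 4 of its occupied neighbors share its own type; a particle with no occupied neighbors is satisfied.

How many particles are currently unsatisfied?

7

(0,0)X 0/0 satisfied
(0,3)X 1/1 satisfied
(0,4)X 1/2 satisfied
(1,2)O 0/1 not
(1,4)O 0/2 not
(2,2)X 0/3 not
(2,3)O 0/2 not
(2,4)X 1/3 satisfied
(3,1)X 1/2 satisfied
(3,2)O 0/3 not
(3,4)X 1/1 satisfied
(4,0)O 0/1 not
(4,1)X 2/4 satisfied
(4,2)X 2/4 satisfied
(4,3)X 2/2 satisfied
(5,1)O 1/2 satisfied
(5,2)O 1/3 satisfied
(5,3)X 1/3 satisfied
(5,4)O 0/1 not
Unsatisfied: (1,2), (1,4), (2,2), (2,3), (3,2), (4,0), (5,4) — 7 in total.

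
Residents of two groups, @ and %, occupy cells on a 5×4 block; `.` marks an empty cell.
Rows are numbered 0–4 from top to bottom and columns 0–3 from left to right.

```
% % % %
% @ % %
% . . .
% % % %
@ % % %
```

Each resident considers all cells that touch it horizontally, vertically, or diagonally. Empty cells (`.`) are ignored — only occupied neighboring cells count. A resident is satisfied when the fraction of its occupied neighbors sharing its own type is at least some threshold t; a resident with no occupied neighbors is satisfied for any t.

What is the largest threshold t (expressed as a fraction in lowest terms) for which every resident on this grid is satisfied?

Row 0: (0,0)% 2/3 · (0,1)% 4/5 · (0,2)% 4/5 · (0,3)% 3/3
Row 1: (1,0)% 3/4 · (1,1)@ 0/6 · (1,2)% 4/5 · (1,3)% 3/3
Row 2: (2,0)% 3/4
Row 3: (3,0)% 3/4 · (3,1)% 5/6 · (3,2)% 5/5 · (3,3)% 3/3
Row 4: (4,0)@ 0/3 · (4,1)% 4/5 · (4,2)% 5/5 · (4,3)% 3/3
The smallest same-type fraction is 0/6 at (1,1), which reduces to 0/1. Any threshold above that leaves this resident unsatisfied.

0/1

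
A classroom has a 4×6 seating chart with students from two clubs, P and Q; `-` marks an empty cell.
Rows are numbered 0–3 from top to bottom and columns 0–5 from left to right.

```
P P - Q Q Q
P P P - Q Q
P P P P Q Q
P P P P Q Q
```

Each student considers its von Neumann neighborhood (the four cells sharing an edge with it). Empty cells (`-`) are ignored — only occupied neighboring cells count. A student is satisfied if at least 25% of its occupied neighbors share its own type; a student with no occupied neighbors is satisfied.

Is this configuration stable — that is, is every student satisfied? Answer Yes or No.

Yes

(0,0)P 2/2 ✓
(0,1)P 2/2 ✓
(0,3)Q 1/1 ✓
(0,4)Q 3/3 ✓
(0,5)Q 2/2 ✓
(1,0)P 3/3 ✓
(1,1)P 4/4 ✓
(1,2)P 2/2 ✓
(1,4)Q 3/3 ✓
(1,5)Q 3/3 ✓
(2,0)P 3/3 ✓
(2,1)P 4/4 ✓
(2,2)P 4/4 ✓
(2,3)P 2/3 ✓
(2,4)Q 3/4 ✓
(2,5)Q 3/3 ✓
(3,0)P 2/2 ✓
(3,1)P 3/3 ✓
(3,2)P 3/3 ✓
(3,3)P 2/3 ✓
(3,4)Q 2/3 ✓
(3,5)Q 2/2 ✓
All meet the threshold, so the configuration is stable.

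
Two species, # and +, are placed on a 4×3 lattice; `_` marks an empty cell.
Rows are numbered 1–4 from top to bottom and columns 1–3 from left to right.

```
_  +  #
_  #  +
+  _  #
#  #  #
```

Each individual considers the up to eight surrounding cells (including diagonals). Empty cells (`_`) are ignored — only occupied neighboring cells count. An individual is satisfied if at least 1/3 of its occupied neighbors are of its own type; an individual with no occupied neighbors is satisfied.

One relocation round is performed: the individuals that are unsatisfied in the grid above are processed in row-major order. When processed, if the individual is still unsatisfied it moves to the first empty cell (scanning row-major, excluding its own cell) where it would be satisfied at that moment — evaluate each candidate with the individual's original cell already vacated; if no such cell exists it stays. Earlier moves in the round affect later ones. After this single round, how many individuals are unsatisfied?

0

Initially unsatisfied (in order): (2,3), (3,1).
  (2,3) → (1,1).
  (3,1) → (2,1).
Resulting grid:
+ + #
+ # _
_ _ #
# # #
All satisfied now.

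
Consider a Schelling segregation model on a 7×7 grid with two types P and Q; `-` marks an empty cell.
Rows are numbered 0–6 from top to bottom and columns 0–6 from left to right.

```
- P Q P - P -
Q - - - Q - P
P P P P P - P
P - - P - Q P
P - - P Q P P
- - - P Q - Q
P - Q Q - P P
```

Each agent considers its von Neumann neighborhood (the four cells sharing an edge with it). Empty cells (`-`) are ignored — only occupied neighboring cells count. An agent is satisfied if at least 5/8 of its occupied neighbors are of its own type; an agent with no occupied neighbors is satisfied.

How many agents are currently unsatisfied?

14

(0,1)P 0/1 not
(0,2)Q 0/2 not
(0,3)P 0/1 not
(0,5)P 0/0 satisfied
(1,0)Q 0/1 not
(1,4)Q 0/1 not
(1,6)P 1/1 satisfied
(2,0)P 2/3 satisfied
(2,1)P 2/2 satisfied
(2,2)P 2/2 satisfied
(2,3)P 3/3 satisfied
(2,4)P 1/2 not
(2,6)P 2/2 satisfied
(3,0)P 2/2 satisfied
(3,3)P 2/2 satisfied
(3,5)Q 0/2 not
(3,6)P 2/3 satisfied
(4,0)P 1/1 satisfied
(4,3)P 2/3 satisfied
(4,4)Q 1/3 not
(4,5)P 1/3 not
(4,6)P 2/3 satisfied
(5,3)P 1/3 not
(5,4)Q 1/2 not
(5,6)Q 0/2 not
(6,0)P 0/0 satisfied
(6,2)Q 1/1 satisfied
(6,3)Q 1/2 not
(6,5)P 1/1 satisfied
(6,6)P 1/2 not
Unsatisfied: (0,1), (0,2), (0,3), (1,0), (1,4), (2,4), (3,5), (4,4), (4,5), (5,3), (5,4), (5,6), (6,3), (6,6) — 14 in total.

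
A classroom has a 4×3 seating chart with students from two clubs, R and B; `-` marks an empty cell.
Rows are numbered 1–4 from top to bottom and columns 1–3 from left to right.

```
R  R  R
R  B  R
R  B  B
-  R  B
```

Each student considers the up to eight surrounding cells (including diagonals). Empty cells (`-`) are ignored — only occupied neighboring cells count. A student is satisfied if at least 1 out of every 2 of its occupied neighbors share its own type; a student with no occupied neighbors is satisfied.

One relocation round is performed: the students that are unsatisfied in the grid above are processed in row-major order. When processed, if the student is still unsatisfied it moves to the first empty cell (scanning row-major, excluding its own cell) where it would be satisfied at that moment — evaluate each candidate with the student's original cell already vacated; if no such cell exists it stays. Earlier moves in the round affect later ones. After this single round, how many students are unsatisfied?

Initially unsatisfied (in order): (2,2), (2,3), (3,2), (4,2).
  (2,2): no empty cell satisfies it; stays.
  (2,3) → (4,1).
  (3,2) → (2,3).
  (4,2): now satisfied by earlier moves; stays.
Resulting grid:
R R R
R B B
R - B
R R B
Unsatisfied now: (1,3), (2,2).

2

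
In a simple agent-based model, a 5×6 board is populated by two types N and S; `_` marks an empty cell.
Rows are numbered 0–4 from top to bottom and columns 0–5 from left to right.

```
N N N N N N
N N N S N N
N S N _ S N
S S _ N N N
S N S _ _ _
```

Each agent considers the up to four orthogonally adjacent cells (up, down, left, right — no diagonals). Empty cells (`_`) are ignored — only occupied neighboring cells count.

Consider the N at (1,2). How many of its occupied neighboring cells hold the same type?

3

Occupied neighbors of (1,2): (0,2)=N, (2,2)=N, (1,1)=N, (1,3)=S.
Same type (N): 3 of 4.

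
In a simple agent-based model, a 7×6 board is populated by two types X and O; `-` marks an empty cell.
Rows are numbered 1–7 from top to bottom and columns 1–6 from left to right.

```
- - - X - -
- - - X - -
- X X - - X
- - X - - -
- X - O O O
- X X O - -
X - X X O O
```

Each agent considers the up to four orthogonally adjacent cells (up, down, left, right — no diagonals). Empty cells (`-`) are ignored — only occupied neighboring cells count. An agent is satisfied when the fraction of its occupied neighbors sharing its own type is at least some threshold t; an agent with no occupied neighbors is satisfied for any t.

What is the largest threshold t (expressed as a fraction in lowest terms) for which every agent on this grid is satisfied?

(1,4)X 1/1
(2,4)X 1/1
(3,2)X 1/1
(3,3)X 2/2
(3,6)X — no occupied neighbors
(4,3)X 1/1
(5,2)X 1/1
(5,4)O 2/2
(5,5)O 2/2
(5,6)O 1/1
(6,2)X 2/2
(6,3)X 2/3
(6,4)O 1/3
(7,1)X — no occupied neighbors
(7,3)X 2/2
(7,4)X 1/3
(7,5)O 1/2
(7,6)O 1/1
The smallest same-type fraction is 1/3 at (6,4), which reduces to 1/3. Any threshold above that leaves this agent unsatisfied.

1/3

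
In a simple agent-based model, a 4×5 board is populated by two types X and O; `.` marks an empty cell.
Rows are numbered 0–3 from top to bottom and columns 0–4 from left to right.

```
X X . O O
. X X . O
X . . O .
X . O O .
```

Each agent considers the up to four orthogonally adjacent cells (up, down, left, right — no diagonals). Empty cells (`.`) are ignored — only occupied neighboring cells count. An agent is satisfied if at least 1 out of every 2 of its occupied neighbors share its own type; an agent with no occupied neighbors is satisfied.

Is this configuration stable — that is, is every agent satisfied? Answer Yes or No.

Row 0: (0,0)X 1/1 ok · (0,1)X 2/2 ok · (0,3)O 1/1 ok · (0,4)O 2/2 ok
Row 1: (1,1)X 2/2 ok · (1,2)X 1/1 ok · (1,4)O 1/1 ok
Row 2: (2,0)X 1/1 ok · (2,3)O 1/1 ok
Row 3: (3,0)X 1/1 ok · (3,2)O 1/1 ok · (3,3)O 2/2 ok
All meet the threshold, so the configuration is stable.

Yes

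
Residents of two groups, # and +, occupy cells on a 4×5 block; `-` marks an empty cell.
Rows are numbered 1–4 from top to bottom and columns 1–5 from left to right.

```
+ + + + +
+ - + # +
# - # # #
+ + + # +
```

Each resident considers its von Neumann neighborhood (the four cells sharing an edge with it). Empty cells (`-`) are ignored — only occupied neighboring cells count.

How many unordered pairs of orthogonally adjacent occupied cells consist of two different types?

11

Scan each occupied cell's neighbors to the right and below so each pair is counted once.
Row 1: +(1,1)–+(1,2)= +(1,1)–+(2,1)= +(1,2)–+(1,3)= +(1,3)–+(1,4)= +(1,3)–+(2,3)= +(1,4)–+(1,5)= +(1,4)–#(2,4)≠ +(1,5)–+(2,5)=  → 1/8 unlike.
Row 2: +(2,1)–#(3,1)≠ +(2,3)–#(2,4)≠ +(2,3)–#(3,3)≠ #(2,4)–+(2,5)≠ #(2,4)–#(3,4)= +(2,5)–#(3,5)≠  → 5/6 unlike.
Row 3: #(3,1)–+(4,1)≠ #(3,3)–#(3,4)= #(3,3)–+(4,3)≠ #(3,4)–#(3,5)= #(3,4)–#(4,4)= #(3,5)–+(4,5)≠  → 3/6 unlike.
Row 4: +(4,1)–+(4,2)= +(4,2)–+(4,3)= +(4,3)–#(4,4)≠ #(4,4)–+(4,5)≠  → 2/4 unlike.
Total adjacent occupied pairs: 24; unlike-type pairs: 11.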